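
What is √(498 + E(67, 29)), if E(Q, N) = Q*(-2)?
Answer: 2*√91 ≈ 19.079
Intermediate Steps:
E(Q, N) = -2*Q
√(498 + E(67, 29)) = √(498 - 2*67) = √(498 - 134) = √364 = 2*√91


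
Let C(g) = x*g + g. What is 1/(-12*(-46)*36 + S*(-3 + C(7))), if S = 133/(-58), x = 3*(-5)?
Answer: 58/1166009 ≈ 4.9742e-5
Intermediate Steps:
x = -15
S = -133/58 (S = 133*(-1/58) = -133/58 ≈ -2.2931)
C(g) = -14*g (C(g) = -15*g + g = -14*g)
1/(-12*(-46)*36 + S*(-3 + C(7))) = 1/(-12*(-46)*36 - 133*(-3 - 14*7)/58) = 1/(552*36 - 133*(-3 - 98)/58) = 1/(19872 - 133/58*(-101)) = 1/(19872 + 13433/58) = 1/(1166009/58) = 58/1166009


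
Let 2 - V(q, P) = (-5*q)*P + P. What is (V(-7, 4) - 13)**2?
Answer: 24025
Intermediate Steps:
V(q, P) = 2 - P + 5*P*q (V(q, P) = 2 - ((-5*q)*P + P) = 2 - (-5*P*q + P) = 2 - (P - 5*P*q) = 2 + (-P + 5*P*q) = 2 - P + 5*P*q)
(V(-7, 4) - 13)**2 = ((2 - 1*4 + 5*4*(-7)) - 13)**2 = ((2 - 4 - 140) - 13)**2 = (-142 - 13)**2 = (-155)**2 = 24025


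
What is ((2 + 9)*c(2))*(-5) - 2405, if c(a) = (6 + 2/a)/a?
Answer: -5195/2 ≈ -2597.5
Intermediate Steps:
c(a) = (6 + 2/a)/a
((2 + 9)*c(2))*(-5) - 2405 = ((2 + 9)*(2*(1 + 3*2)/2²))*(-5) - 2405 = (11*(2*(¼)*(1 + 6)))*(-5) - 2405 = (11*(2*(¼)*7))*(-5) - 2405 = (11*(7/2))*(-5) - 2405 = (77/2)*(-5) - 2405 = -385/2 - 2405 = -5195/2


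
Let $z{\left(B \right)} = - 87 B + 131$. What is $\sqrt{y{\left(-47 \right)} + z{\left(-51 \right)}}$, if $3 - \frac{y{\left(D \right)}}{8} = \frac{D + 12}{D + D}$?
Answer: $\frac{2 \sqrt{2534287}}{47} \approx 67.742$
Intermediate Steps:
$z{\left(B \right)} = 131 - 87 B$
$y{\left(D \right)} = 24 - \frac{4 \left(12 + D\right)}{D}$ ($y{\left(D \right)} = 24 - 8 \frac{D + 12}{D + D} = 24 - 8 \frac{12 + D}{2 D} = 24 - \frac{4 \left(12 + D\right)}{D}$)
$\sqrt{y{\left(-47 \right)} + z{\left(-51 \right)}} = \sqrt{\left(20 - \frac{48}{-47}\right) + \left(131 - -4437\right)} = \sqrt{\left(20 - - \frac{48}{47}\right) + \left(131 + 4437\right)} = \sqrt{\left(20 + \frac{48}{47}\right) + 4568} = \sqrt{\frac{988}{47} + 4568} = \sqrt{\frac{215684}{47}} = \frac{2 \sqrt{2534287}}{47}$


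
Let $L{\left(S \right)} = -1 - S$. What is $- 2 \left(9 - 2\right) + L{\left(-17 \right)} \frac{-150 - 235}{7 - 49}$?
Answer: $\frac{398}{3} \approx 132.67$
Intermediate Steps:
$- 2 \left(9 - 2\right) + L{\left(-17 \right)} \frac{-150 - 235}{7 - 49} = - 2 \left(9 - 2\right) + \left(-1 - -17\right) \frac{-150 - 235}{7 - 49} = \left(-2\right) 7 + \left(-1 + 17\right) \left(- \frac{385}{7 - 49}\right) = -14 + 16 \left(- \frac{385}{-42}\right) = -14 + 16 \left(\left(-385\right) \left(- \frac{1}{42}\right)\right) = -14 + 16 \cdot \frac{55}{6} = -14 + \frac{440}{3} = \frac{398}{3}$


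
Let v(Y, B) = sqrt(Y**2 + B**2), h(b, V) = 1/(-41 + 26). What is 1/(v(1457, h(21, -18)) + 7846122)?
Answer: 882688725/6925683185553937 - 15*sqrt(477641026)/13851366371107874 ≈ 1.2743e-7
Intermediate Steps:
h(b, V) = -1/15 (h(b, V) = 1/(-15) = -1/15)
v(Y, B) = sqrt(B**2 + Y**2)
1/(v(1457, h(21, -18)) + 7846122) = 1/(sqrt((-1/15)**2 + 1457**2) + 7846122) = 1/(sqrt(1/225 + 2122849) + 7846122) = 1/(sqrt(477641026/225) + 7846122) = 1/(sqrt(477641026)/15 + 7846122) = 1/(7846122 + sqrt(477641026)/15)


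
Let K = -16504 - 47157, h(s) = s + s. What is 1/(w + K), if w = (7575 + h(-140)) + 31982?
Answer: -1/24384 ≈ -4.1010e-5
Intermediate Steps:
h(s) = 2*s
w = 39277 (w = (7575 + 2*(-140)) + 31982 = (7575 - 280) + 31982 = 7295 + 31982 = 39277)
K = -63661
1/(w + K) = 1/(39277 - 63661) = 1/(-24384) = -1/24384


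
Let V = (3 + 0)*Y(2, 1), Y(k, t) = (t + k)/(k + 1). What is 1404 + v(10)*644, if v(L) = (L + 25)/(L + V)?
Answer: 40792/13 ≈ 3137.8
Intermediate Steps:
Y(k, t) = (k + t)/(1 + k)
V = 3 (V = (3 + 0)*((2 + 1)/(1 + 2)) = 3*(3/3) = 3*((1/3)*3) = 3*1 = 3)
v(L) = (25 + L)/(3 + L) (v(L) = (L + 25)/(L + 3) = (25 + L)/(3 + L))
1404 + v(10)*644 = 1404 + ((25 + 10)/(3 + 10))*644 = 1404 + (35/13)*644 = 1404 + 22540/13 = 40792/13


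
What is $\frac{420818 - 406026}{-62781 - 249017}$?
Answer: $- \frac{7396}{155899} \approx -0.047441$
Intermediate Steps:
$\frac{420818 - 406026}{-62781 - 249017} = \frac{14792}{-311798} = 14792 \left(- \frac{1}{311798}\right) = - \frac{7396}{155899}$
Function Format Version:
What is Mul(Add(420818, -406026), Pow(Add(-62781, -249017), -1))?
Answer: Rational(-7396, 155899) ≈ -0.047441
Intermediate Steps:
Mul(Add(420818, -406026), Pow(Add(-62781, -249017), -1)) = Mul(14792, Pow(-311798, -1)) = Mul(14792, Rational(-1, 311798)) = Rational(-7396, 155899)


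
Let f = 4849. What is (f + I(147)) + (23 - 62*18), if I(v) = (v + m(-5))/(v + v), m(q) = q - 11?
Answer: 1104395/294 ≈ 3756.4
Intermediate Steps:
m(q) = -11 + q
I(v) = (-16 + v)/(2*v) (I(v) = (v + (-11 - 5))/(v + v) = (v - 16)/((2*v)) = (-16 + v)*(1/(2*v)) = (-16 + v)/(2*v))
(f + I(147)) + (23 - 62*18) = (4849 + (1/2)*(-16 + 147)/147) + (23 - 62*18) = (4849 + (1/2)*(1/147)*131) + (23 - 1116) = (4849 + 131/294) - 1093 = 1425737/294 - 1093 = 1104395/294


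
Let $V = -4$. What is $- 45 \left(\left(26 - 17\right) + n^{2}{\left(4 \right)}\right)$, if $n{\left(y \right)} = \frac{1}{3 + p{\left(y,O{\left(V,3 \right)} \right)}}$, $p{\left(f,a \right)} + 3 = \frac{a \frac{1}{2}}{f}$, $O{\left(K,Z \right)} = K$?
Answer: $-585$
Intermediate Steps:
$p{\left(f,a \right)} = -3 + \frac{a}{2 f}$ ($p{\left(f,a \right)} = -3 + \frac{a \frac{1}{2}}{f} = -3 + \frac{\frac{1}{2} a}{f} = -3 + \frac{a}{2 f}$)
$n{\left(y \right)} = - \frac{y}{2}$ ($n{\left(y \right)} = \frac{1}{3 - \left(3 + \frac{2}{y}\right)} = \frac{1}{\left(-2\right) \frac{1}{y}} = - \frac{y}{2}$)
$- 45 \left(\left(26 - 17\right) + n^{2}{\left(4 \right)}\right) = - 45 \left(\left(26 - 17\right) + \left(\left(- \frac{1}{2}\right) 4\right)^{2}\right) = - 45 \left(\left(26 - 17\right) + \left(-2\right)^{2}\right) = - 45 \left(9 + 4\right) = \left(-45\right) 13 = -585$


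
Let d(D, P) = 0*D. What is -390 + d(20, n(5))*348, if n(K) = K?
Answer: -390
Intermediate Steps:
d(D, P) = 0
-390 + d(20, n(5))*348 = -390 + 0*348 = -390 + 0 = -390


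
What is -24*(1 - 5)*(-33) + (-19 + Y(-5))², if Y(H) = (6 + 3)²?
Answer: 676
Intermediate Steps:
Y(H) = 81 (Y(H) = 9² = 81)
-24*(1 - 5)*(-33) + (-19 + Y(-5))² = -24*(1 - 5)*(-33) + (-19 + 81)² = -24*(-4)*(-33) + 62² = -12*(-8)*(-33) + 3844 = 96*(-33) + 3844 = -3168 + 3844 = 676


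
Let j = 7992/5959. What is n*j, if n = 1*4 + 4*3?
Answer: 127872/5959 ≈ 21.459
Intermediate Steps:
n = 16 (n = 4 + 12 = 16)
j = 7992/5959 (j = 7992*(1/5959) = 7992/5959 ≈ 1.3412)
n*j = 16*(7992/5959) = 127872/5959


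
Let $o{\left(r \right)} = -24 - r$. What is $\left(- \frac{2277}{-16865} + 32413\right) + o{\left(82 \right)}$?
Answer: $\frac{544859832}{16865} \approx 32307.0$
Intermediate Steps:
$\left(- \frac{2277}{-16865} + 32413\right) + o{\left(82 \right)} = \left(- \frac{2277}{-16865} + 32413\right) - 106 = \left(\left(-2277\right) \left(- \frac{1}{16865}\right) + 32413\right) - 106 = \left(\frac{2277}{16865} + 32413\right) - 106 = \frac{546647522}{16865} - 106 = \frac{544859832}{16865}$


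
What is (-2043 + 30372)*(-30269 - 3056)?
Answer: -944063925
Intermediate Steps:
(-2043 + 30372)*(-30269 - 3056) = 28329*(-33325) = -944063925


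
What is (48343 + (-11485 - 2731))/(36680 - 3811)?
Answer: 34127/32869 ≈ 1.0383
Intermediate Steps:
(48343 + (-11485 - 2731))/(36680 - 3811) = (48343 - 14216)/32869 = 34127*(1/32869) = 34127/32869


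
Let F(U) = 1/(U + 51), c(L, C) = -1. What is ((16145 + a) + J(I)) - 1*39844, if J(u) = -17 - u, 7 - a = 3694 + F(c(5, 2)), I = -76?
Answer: -1366351/50 ≈ -27327.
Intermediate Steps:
F(U) = 1/(51 + U)
a = -184351/50 (a = 7 - (3694 + 1/(51 - 1)) = 7 - (3694 + 1/50) = 7 - 1*184701/50 = 7 - 184701/50 = -184351/50 ≈ -3687.0)
((16145 + a) + J(I)) - 1*39844 = ((16145 - 184351/50) + (-17 - 1*(-76))) - 1*39844 = (622899/50 + (-17 + 76)) - 39844 = (622899/50 + 59) - 39844 = 625849/50 - 39844 = -1366351/50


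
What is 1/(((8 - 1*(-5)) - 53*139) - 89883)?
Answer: -1/97237 ≈ -1.0284e-5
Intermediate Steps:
1/(((8 - 1*(-5)) - 53*139) - 89883) = 1/(((8 + 5) - 7367) - 89883) = 1/((13 - 7367) - 89883) = 1/(-7354 - 89883) = 1/(-97237) = -1/97237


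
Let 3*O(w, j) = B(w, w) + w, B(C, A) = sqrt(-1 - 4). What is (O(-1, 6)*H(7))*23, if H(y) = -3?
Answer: 23 - 23*I*sqrt(5) ≈ 23.0 - 51.43*I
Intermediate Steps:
B(C, A) = I*sqrt(5) (B(C, A) = sqrt(-5) = I*sqrt(5))
O(w, j) = w/3 + I*sqrt(5)/3 (O(w, j) = (I*sqrt(5) + w)/3 = (w + I*sqrt(5))/3 = w/3 + I*sqrt(5)/3)
(O(-1, 6)*H(7))*23 = (((1/3)*(-1) + I*sqrt(5)/3)*(-3))*23 = ((-1/3 + I*sqrt(5)/3)*(-3))*23 = (1 - I*sqrt(5))*23 = 23 - 23*I*sqrt(5)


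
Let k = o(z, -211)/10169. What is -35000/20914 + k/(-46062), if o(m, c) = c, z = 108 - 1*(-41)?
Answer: -8197076158573/4898105626446 ≈ -1.6735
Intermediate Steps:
z = 149 (z = 108 + 41 = 149)
k = -211/10169 ≈ -0.020749
-35000/20914 + k/(-46062) = -35000/20914 - 211/10169/(-46062) = -35000*1/20914 - 211/10169*(-1/46062) = -17500/10457 + 211/468404478 = -8197076158573/4898105626446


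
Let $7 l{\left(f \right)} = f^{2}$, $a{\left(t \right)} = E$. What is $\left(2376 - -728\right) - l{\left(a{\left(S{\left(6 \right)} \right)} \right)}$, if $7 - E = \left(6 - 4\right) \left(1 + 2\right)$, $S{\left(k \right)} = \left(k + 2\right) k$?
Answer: $\frac{21727}{7} \approx 3103.9$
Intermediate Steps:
$S{\left(k \right)} = k \left(2 + k\right)$ ($S{\left(k \right)} = \left(2 + k\right) k = k \left(2 + k\right)$)
$E = 1$ ($E = 7 - \left(6 - 4\right) \left(1 + 2\right) = 7 - 2 \cdot 3 = 7 - 6 = 1$)
$a{\left(t \right)} = 1$
$l{\left(f \right)} = \frac{f^{2}}{7}$
$\left(2376 - -728\right) - l{\left(a{\left(S{\left(6 \right)} \right)} \right)} = \left(2376 - -728\right) - \frac{1^{2}}{7} = \left(2376 + 728\right) - \frac{1}{7} \cdot 1 = 3104 - \frac{1}{7} = \frac{21727}{7}$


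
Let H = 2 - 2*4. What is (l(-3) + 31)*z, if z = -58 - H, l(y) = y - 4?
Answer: -1248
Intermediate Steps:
H = -6 (H = 2 - 8 = -6)
l(y) = -4 + y
z = -52 (z = -58 - 1*(-6) = -58 + 6 = -52)
(l(-3) + 31)*z = ((-4 - 3) + 31)*(-52) = (-7 + 31)*(-52) = 24*(-52) = -1248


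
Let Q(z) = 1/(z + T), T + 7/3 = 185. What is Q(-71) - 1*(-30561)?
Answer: 10237938/335 ≈ 30561.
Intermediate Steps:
T = 548/3 (T = -7/3 + 185 = 548/3 ≈ 182.67)
Q(z) = 1/(548/3 + z) (Q(z) = 1/(z + 548/3) = 1/(548/3 + z))
Q(-71) - 1*(-30561) = 3/(548 + 3*(-71)) - 1*(-30561) = 3/(548 - 213) + 30561 = 3/335 + 30561 = 10237938/335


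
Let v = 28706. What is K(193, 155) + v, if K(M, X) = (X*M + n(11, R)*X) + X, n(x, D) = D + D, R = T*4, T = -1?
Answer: 57536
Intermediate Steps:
R = -4 (R = -1*4 = -4)
n(x, D) = 2*D
K(M, X) = -7*X + M*X (K(M, X) = (X*M + (2*(-4))*X) + X = (M*X - 8*X) + X = (-8*X + M*X) + X = -7*X + M*X)
K(193, 155) + v = 155*(-7 + 193) + 28706 = 155*186 + 28706 = 28830 + 28706 = 57536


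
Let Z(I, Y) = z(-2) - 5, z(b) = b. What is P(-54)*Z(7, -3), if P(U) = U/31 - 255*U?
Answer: -2987712/31 ≈ -96378.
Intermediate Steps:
Z(I, Y) = -7 (Z(I, Y) = -2 - 5 = -7)
P(U) = -7904*U/31 (P(U) = U*(1/31) - 255*U = U/31 - 85*3*U = U/31 - 255*U = -7904*U/31)
P(-54)*Z(7, -3) = -7904/31*(-54)*(-7) = (426816/31)*(-7) = -2987712/31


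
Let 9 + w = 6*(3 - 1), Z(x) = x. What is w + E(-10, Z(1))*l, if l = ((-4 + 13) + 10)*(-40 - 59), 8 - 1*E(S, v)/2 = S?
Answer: -67713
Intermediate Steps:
E(S, v) = 16 - 2*S
w = 3 (w = -9 + 6*(3 - 1) = -9 + 6*2 = -9 + 12 = 3)
l = -1881 (l = (9 + 10)*(-99) = 19*(-99) = -1881)
w + E(-10, Z(1))*l = 3 + (16 - 2*(-10))*(-1881) = 3 + (16 + 20)*(-1881) = 3 + 36*(-1881) = 3 - 67716 = -67713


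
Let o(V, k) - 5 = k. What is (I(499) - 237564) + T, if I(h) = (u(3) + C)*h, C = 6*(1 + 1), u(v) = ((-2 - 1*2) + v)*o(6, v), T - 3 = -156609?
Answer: -392174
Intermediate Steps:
o(V, k) = 5 + k
T = -156606 (T = 3 - 156609 = -156606)
u(v) = (-4 + v)*(5 + v) (u(v) = ((-2 - 1*2) + v)*(5 + v) = ((-2 - 2) + v)*(5 + v) = (-4 + v)*(5 + v))
C = 12 (C = 6*2 = 12)
I(h) = 4*h (I(h) = ((-4 + 3)*(5 + 3) + 12)*h = (-1*8 + 12)*h = (-8 + 12)*h = 4*h)
(I(499) - 237564) + T = (4*499 - 237564) - 156606 = (1996 - 237564) - 156606 = -235568 - 156606 = -392174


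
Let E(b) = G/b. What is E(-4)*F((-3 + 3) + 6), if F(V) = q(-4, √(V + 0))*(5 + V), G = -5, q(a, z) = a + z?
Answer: -55 + 55*√6/4 ≈ -21.320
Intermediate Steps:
E(b) = -5/b
F(V) = (-4 + √V)*(5 + V) (F(V) = (-4 + √(V + 0))*(5 + V) = (-4 + √V)*(5 + V))
E(-4)*F((-3 + 3) + 6) = (-5/(-4))*((-4 + √((-3 + 3) + 6))*(5 + ((-3 + 3) + 6))) = (-5*(-¼))*((-4 + √(0 + 6))*(5 + (0 + 6))) = 5*((-4 + √6)*(5 + 6))/4 = 5*((-4 + √6)*11)/4 = 5*(-44 + 11*√6)/4 = -55 + 55*√6/4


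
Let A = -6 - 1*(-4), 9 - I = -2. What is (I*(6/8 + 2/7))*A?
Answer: -319/14 ≈ -22.786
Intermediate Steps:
I = 11 (I = 9 - 1*(-2) = 9 + 2 = 11)
A = -2 (A = -6 + 4 = -2)
(I*(6/8 + 2/7))*A = (11*(6/8 + 2/7))*(-2) = (11*(6*(1/8) + 2*(1/7)))*(-2) = (11*(3/4 + 2/7))*(-2) = (11*(29/28))*(-2) = (319/28)*(-2) = -319/14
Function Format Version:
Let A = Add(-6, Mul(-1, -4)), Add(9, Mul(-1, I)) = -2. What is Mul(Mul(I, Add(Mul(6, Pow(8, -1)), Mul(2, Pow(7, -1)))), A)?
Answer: Rational(-319, 14) ≈ -22.786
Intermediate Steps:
I = 11 (I = Add(9, Mul(-1, -2)) = Add(9, 2) = 11)
A = -2 (A = Add(-6, 4) = -2)
Mul(Mul(I, Add(Mul(6, Pow(8, -1)), Mul(2, Pow(7, -1)))), A) = Mul(Mul(11, Add(Mul(6, Pow(8, -1)), Mul(2, Pow(7, -1)))), -2) = Mul(Mul(11, Add(Mul(6, Rational(1, 8)), Mul(2, Rational(1, 7)))), -2) = Mul(Mul(11, Add(Rational(3, 4), Rational(2, 7))), -2) = Mul(Mul(11, Rational(29, 28)), -2) = Mul(Rational(319, 28), -2) = Rational(-319, 14)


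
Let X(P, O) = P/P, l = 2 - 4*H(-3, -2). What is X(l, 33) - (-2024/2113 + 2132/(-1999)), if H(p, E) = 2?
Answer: 12774779/4223887 ≈ 3.0244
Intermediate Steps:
l = -6 (l = 2 - 4*2 = 2 - 8 = -6)
X(P, O) = 1
X(l, 33) - (-2024/2113 + 2132/(-1999)) = 1 - (-2024/2113 + 2132/(-1999)) = 1 - (-2024*1/2113 + 2132*(-1/1999)) = 1 - (-2024/2113 - 2132/1999) = 1 - 1*(-8550892/4223887) = 1 + 8550892/4223887 = 12774779/4223887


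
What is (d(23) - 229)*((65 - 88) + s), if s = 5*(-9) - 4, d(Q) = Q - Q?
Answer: 16488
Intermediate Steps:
d(Q) = 0
s = -49 (s = -45 - 4 = -49)
(d(23) - 229)*((65 - 88) + s) = (0 - 229)*((65 - 88) - 49) = -229*(-23 - 49) = -229*(-72) = 16488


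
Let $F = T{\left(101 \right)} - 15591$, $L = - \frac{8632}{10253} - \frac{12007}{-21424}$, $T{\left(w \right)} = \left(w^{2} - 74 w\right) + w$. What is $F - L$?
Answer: $- \frac{2803462227339}{219660272} \approx -12763.0$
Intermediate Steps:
$T{\left(w \right)} = w^{2} - 73 w$
$L = - \frac{61824197}{219660272}$ ($L = \left(-8632\right) \frac{1}{10253} - - \frac{12007}{21424} = - \frac{8632}{10253} + \frac{12007}{21424} = - \frac{61824197}{219660272} \approx -0.28145$)
$F = -12763$ ($F = 101 \left(-73 + 101\right) - 15591 = 101 \cdot 28 - 15591 = 2828 - 15591 = -12763$)
$F - L = -12763 - - \frac{61824197}{219660272} = -12763 + \frac{61824197}{219660272} = - \frac{2803462227339}{219660272}$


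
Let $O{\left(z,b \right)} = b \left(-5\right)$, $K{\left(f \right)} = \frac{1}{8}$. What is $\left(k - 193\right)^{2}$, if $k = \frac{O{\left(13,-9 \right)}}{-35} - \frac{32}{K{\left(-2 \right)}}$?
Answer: $\frac{9935104}{49} \approx 2.0276 \cdot 10^{5}$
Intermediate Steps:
$K{\left(f \right)} = \frac{1}{8}$
$O{\left(z,b \right)} = - 5 b$
$k = - \frac{1801}{7}$ ($k = \frac{\left(-5\right) \left(-9\right)}{-35} - 32 \frac{1}{\frac{1}{8}} = 45 \left(- \frac{1}{35}\right) - 256 = - \frac{9}{7} - 256 = - \frac{1801}{7} \approx -257.29$)
$\left(k - 193\right)^{2} = \left(- \frac{1801}{7} - 193\right)^{2} = \left(- \frac{3152}{7}\right)^{2} = \frac{9935104}{49}$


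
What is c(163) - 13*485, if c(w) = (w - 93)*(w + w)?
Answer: 16515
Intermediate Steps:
c(w) = 2*w*(-93 + w) (c(w) = (-93 + w)*(2*w) = 2*w*(-93 + w))
c(163) - 13*485 = 2*163*(-93 + 163) - 13*485 = 2*163*70 - 6305 = 22820 - 6305 = 16515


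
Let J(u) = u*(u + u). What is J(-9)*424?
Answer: 68688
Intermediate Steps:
J(u) = 2*u² (J(u) = u*(2*u) = 2*u²)
J(-9)*424 = (2*(-9)²)*424 = (2*81)*424 = 162*424 = 68688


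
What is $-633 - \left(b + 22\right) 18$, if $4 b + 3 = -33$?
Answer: $-867$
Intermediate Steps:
$b = -9$ ($b = - \frac{3}{4} + \frac{1}{4} \left(-33\right) = - \frac{3}{4} - \frac{33}{4} = -9$)
$-633 - \left(b + 22\right) 18 = -633 - \left(-9 + 22\right) 18 = -633 - 13 \cdot 18 = -633 - 234 = -867$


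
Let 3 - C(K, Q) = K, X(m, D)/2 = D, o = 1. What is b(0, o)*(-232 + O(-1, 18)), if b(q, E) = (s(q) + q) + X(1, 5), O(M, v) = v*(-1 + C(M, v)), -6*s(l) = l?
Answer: -1780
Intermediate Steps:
s(l) = -l/6
X(m, D) = 2*D
C(K, Q) = 3 - K
O(M, v) = v*(2 - M) (O(M, v) = v*(-1 + (3 - M)) = v*(2 - M))
b(q, E) = 10 + 5*q/6 (b(q, E) = (-q/6 + q) + 2*5 = 5*q/6 + 10 = 10 + 5*q/6)
b(0, o)*(-232 + O(-1, 18)) = (10 + (⅚)*0)*(-232 + 18*(2 - 1*(-1))) = (10 + 0)*(-232 + 18*(2 + 1)) = 10*(-232 + 18*3) = 10*(-232 + 54) = 10*(-178) = -1780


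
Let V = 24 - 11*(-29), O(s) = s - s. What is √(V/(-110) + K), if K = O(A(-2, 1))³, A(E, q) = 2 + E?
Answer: 7*I*√770/110 ≈ 1.7658*I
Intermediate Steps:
O(s) = 0
K = 0 (K = 0³ = 0)
V = 343 (V = 24 + 319 = 343)
√(V/(-110) + K) = √(343/(-110) + 0) = √(343*(-1/110) + 0) = √(-343/110 + 0) = √(-343/110) = 7*I*√770/110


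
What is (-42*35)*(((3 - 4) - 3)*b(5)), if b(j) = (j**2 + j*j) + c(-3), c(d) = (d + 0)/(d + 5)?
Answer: 285180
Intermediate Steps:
c(d) = d/(5 + d)
b(j) = -3/2 + 2*j**2 (b(j) = (j**2 + j*j) - 3/(5 - 3) = (j**2 + j**2) - 3/2 = 2*j**2 - 3*1/2 = 2*j**2 - 3/2 = -3/2 + 2*j**2)
(-42*35)*(((3 - 4) - 3)*b(5)) = (-42*35)*(((3 - 4) - 3)*(-3/2 + 2*5**2)) = -1470*(-1 - 3)*(-3/2 + 2*25) = -(-5880)*(-3/2 + 50) = -(-5880)*97/2 = -1470*(-194) = 285180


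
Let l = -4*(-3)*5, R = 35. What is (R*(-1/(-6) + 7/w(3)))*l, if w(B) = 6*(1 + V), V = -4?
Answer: -1400/3 ≈ -466.67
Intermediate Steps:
w(B) = -18 (w(B) = 6*(1 - 4) = 6*(-3) = -18)
l = 60 (l = 12*5 = 60)
(R*(-1/(-6) + 7/w(3)))*l = (35*(-1/(-6) + 7/(-18)))*60 = (35*(-1*(-⅙) + 7*(-1/18)))*60 = (35*(⅙ - 7/18))*60 = (35*(-2/9))*60 = -70/9*60 = -1400/3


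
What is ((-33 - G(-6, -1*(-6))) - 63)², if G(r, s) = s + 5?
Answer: 11449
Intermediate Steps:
G(r, s) = 5 + s
((-33 - G(-6, -1*(-6))) - 63)² = ((-33 - (5 - 1*(-6))) - 63)² = ((-33 - (5 + 6)) - 63)² = ((-33 - 1*11) - 63)² = ((-33 - 11) - 63)² = (-44 - 63)² = (-107)² = 11449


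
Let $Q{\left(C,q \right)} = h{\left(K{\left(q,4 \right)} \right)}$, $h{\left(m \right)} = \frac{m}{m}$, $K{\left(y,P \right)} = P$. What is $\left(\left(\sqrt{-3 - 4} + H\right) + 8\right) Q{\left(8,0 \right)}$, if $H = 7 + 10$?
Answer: $25 + i \sqrt{7} \approx 25.0 + 2.6458 i$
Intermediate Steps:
$h{\left(m \right)} = 1$
$Q{\left(C,q \right)} = 1$
$H = 17$
$\left(\left(\sqrt{-3 - 4} + H\right) + 8\right) Q{\left(8,0 \right)} = \left(\left(\sqrt{-3 - 4} + 17\right) + 8\right) 1 = \left(\left(\sqrt{-7} + 17\right) + 8\right) 1 = \left(\left(i \sqrt{7} + 17\right) + 8\right) 1 = \left(\left(17 + i \sqrt{7}\right) + 8\right) 1 = \left(25 + i \sqrt{7}\right) 1 = 25 + i \sqrt{7}$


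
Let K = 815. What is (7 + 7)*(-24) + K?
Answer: 479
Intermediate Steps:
(7 + 7)*(-24) + K = (7 + 7)*(-24) + 815 = 14*(-24) + 815 = -336 + 815 = 479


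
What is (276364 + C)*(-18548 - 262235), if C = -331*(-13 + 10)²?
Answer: -76761860455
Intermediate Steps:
C = -2979 (C = -331*(-3)² = -331*9 = -2979)
(276364 + C)*(-18548 - 262235) = (276364 - 2979)*(-18548 - 262235) = 273385*(-280783) = -76761860455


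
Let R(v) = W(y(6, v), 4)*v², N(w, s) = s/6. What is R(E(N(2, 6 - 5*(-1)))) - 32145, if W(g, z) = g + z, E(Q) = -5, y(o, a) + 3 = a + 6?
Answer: -32095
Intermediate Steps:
y(o, a) = 3 + a (y(o, a) = -3 + (a + 6) = -3 + (6 + a) = 3 + a)
N(w, s) = s/6 (N(w, s) = s*(⅙) = s/6)
R(v) = v²*(7 + v) (R(v) = ((3 + v) + 4)*v² = (7 + v)*v² = v²*(7 + v))
R(E(N(2, 6 - 5*(-1)))) - 32145 = (-5)²*(7 - 5) - 32145 = 25*2 - 32145 = 50 - 32145 = -32095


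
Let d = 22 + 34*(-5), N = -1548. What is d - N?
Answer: 1400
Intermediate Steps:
d = -148 (d = 22 - 170 = -148)
d - N = -148 - 1*(-1548) = -148 + 1548 = 1400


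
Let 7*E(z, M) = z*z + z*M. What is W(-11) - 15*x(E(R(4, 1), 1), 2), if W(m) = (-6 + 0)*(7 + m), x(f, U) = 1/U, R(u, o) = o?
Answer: 33/2 ≈ 16.500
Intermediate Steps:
E(z, M) = z²/7 + M*z/7 (E(z, M) = (z*z + z*M)/7 = (z² + M*z)/7 = z²/7 + M*z/7)
W(m) = -42 - 6*m (W(m) = -6*(7 + m) = -42 - 6*m)
W(-11) - 15*x(E(R(4, 1), 1), 2) = (-42 - 6*(-11)) - 15/2 = (-42 + 66) - 15*½ = 24 - 15/2 = 33/2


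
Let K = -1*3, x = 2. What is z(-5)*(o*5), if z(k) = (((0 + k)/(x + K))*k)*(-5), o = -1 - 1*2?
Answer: -1875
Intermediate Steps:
o = -3 (o = -1 - 2 = -3)
K = -3
z(k) = 5*k² (z(k) = (((0 + k)/(2 - 3))*k)*(-5) = ((k/(-1))*k)*(-5) = ((k*(-1))*k)*(-5) = ((-k)*k)*(-5) = -k²*(-5) = 5*k²)
z(-5)*(o*5) = (5*(-5)²)*(-3*5) = (5*25)*(-15) = 125*(-15) = -1875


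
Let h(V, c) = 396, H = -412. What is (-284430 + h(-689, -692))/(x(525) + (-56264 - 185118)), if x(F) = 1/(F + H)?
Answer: 10698614/9092055 ≈ 1.1767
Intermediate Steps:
x(F) = 1/(-412 + F) (x(F) = 1/(F - 412) = 1/(-412 + F))
(-284430 + h(-689, -692))/(x(525) + (-56264 - 185118)) = (-284430 + 396)/(1/(-412 + 525) + (-56264 - 185118)) = -284034/(1/113 - 241382) = -284034/(-27276165/113) = -284034*(-113/27276165) = 10698614/9092055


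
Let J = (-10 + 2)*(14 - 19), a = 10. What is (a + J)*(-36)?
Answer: -1800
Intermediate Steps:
J = 40 (J = -8*(-5) = 40)
(a + J)*(-36) = (10 + 40)*(-36) = 50*(-36) = -1800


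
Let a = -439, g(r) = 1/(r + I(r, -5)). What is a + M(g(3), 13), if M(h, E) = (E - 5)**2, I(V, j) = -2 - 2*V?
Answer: -375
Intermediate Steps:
g(r) = 1/(-2 - r) (g(r) = 1/(r + (-2 - 2*r)) = 1/(-2 - r))
M(h, E) = (-5 + E)**2
a + M(g(3), 13) = -439 + (-5 + 13)**2 = -439 + 8**2 = -439 + 64 = -375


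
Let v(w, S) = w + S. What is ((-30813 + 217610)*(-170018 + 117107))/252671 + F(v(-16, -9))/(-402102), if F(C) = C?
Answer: -44654177319731/1141567578 ≈ -39117.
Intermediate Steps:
v(w, S) = S + w
((-30813 + 217610)*(-170018 + 117107))/252671 + F(v(-16, -9))/(-402102) = ((-30813 + 217610)*(-170018 + 117107))/252671 + (-9 - 16)/(-402102) = (186797*(-52911))*(1/252671) - 25*(-1/402102) = -9883616067*1/252671 + 25/402102 = -9883616067/252671 + 25/402102 = -44654177319731/1141567578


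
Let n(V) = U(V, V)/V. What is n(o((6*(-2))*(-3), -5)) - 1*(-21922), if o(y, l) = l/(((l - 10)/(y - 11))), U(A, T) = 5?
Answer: 109613/5 ≈ 21923.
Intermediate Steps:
o(y, l) = l*(-11 + y)/(-10 + l) (o(y, l) = l/(((-10 + l)/(-11 + y))) = l*((-11 + y)/(-10 + l)) = l*(-11 + y)/(-10 + l))
n(V) = 5/V
n(o((6*(-2))*(-3), -5)) - 1*(-21922) = 5/((-5*(-11 + (6*(-2))*(-3))/(-10 - 5))) - 1*(-21922) = 5/((-5*(-11 - 12*(-3))/(-15))) + 21922 = 5/((-5*(-1/15)*(-11 + 36))) + 21922 = 5/((-5*(-1/15)*25)) + 21922 = 5/(25/3) + 21922 = 5*(3/25) + 21922 = ⅗ + 21922 = 109613/5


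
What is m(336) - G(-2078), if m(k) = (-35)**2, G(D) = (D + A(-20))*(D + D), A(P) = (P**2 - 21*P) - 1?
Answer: -5231179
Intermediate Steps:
A(P) = -1 + P**2 - 21*P
G(D) = 2*D*(819 + D) (G(D) = (D + (-1 + (-20)**2 - 21*(-20)))*(D + D) = (D + (-1 + 400 + 420))*(2*D) = (D + 819)*(2*D) = (819 + D)*(2*D) = 2*D*(819 + D))
m(k) = 1225
m(336) - G(-2078) = 1225 - 2*(-2078)*(819 - 2078) = 1225 - 2*(-2078)*(-1259) = 1225 - 1*5232404 = 1225 - 5232404 = -5231179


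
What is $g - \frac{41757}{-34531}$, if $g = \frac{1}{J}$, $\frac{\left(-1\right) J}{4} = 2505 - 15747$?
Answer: $\frac{2211819307}{1829038008} \approx 1.2093$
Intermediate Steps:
$J = 52968$ ($J = - 4 \left(2505 - 15747\right) = \left(-4\right) \left(-13242\right) = 52968$)
$g = \frac{1}{52968} \approx 1.8879 \cdot 10^{-5}$
$g - \frac{41757}{-34531} = \frac{1}{52968} - \frac{41757}{-34531} = \frac{1}{52968} - 41757 \left(- \frac{1}{34531}\right) = \frac{1}{52968} - - \frac{41757}{34531} = \frac{1}{52968} + \frac{41757}{34531} = \frac{2211819307}{1829038008}$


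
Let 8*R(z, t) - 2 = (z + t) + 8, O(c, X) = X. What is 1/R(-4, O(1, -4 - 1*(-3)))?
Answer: 8/5 ≈ 1.6000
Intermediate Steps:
R(z, t) = 5/4 + t/8 + z/8 (R(z, t) = ¼ + ((z + t) + 8)/8 = ¼ + ((t + z) + 8)/8 = ¼ + (8 + t + z)/8 = ¼ + (1 + t/8 + z/8) = 5/4 + t/8 + z/8)
1/R(-4, O(1, -4 - 1*(-3))) = 1/(5/4 + (-4 - 1*(-3))/8 + (⅛)*(-4)) = 1/(5/4 + (-4 + 3)/8 - ½) = 1/(5/4 + (⅛)*(-1) - ½) = 1/(5/4 - ⅛ - ½) = 1/(5/8) = 8/5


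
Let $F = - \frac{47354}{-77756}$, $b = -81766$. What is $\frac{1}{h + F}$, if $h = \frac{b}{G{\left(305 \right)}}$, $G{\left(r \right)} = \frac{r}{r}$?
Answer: $- \frac{38878}{3178874871} \approx -1.223 \cdot 10^{-5}$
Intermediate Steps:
$G{\left(r \right)} = 1$
$F = \frac{23677}{38878}$ ($F = \left(-47354\right) \left(- \frac{1}{77756}\right) = \frac{23677}{38878} \approx 0.60901$)
$h = -81766$ ($h = - \frac{81766}{1} = \left(-81766\right) 1 = -81766$)
$\frac{1}{h + F} = \frac{1}{-81766 + \frac{23677}{38878}} = \frac{1}{- \frac{3178874871}{38878}} = - \frac{38878}{3178874871}$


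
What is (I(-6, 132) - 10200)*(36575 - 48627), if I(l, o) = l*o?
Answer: 132475584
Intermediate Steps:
(I(-6, 132) - 10200)*(36575 - 48627) = (-6*132 - 10200)*(36575 - 48627) = (-792 - 10200)*(-12052) = -10992*(-12052) = 132475584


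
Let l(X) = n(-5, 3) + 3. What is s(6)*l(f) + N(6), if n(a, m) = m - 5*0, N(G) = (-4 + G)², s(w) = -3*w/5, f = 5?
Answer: -88/5 ≈ -17.600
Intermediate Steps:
s(w) = -3*w/5
n(a, m) = m (n(a, m) = m + 0 = m)
l(X) = 6 (l(X) = 3 + 3 = 6)
s(6)*l(f) + N(6) = -⅗*6*6 + (-4 + 6)² = -18/5*6 + 2² = -108/5 + 4 = -88/5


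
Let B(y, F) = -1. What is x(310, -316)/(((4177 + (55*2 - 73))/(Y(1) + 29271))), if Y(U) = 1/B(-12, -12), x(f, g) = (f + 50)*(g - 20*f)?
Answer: -34330197600/2107 ≈ -1.6293e+7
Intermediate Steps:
x(f, g) = (50 + f)*(g - 20*f)
Y(U) = -1 (Y(U) = 1/(-1) = -1)
x(310, -316)/(((4177 + (55*2 - 73))/(Y(1) + 29271))) = (-1000*310 - 20*310² + 50*(-316) + 310*(-316))/(((4177 + (55*2 - 73))/(-1 + 29271))) = (-310000 - 20*96100 - 15800 - 97960)/(((4177 + (110 - 73))/29270)) = (-310000 - 1922000 - 15800 - 97960)/(((4177 + 37)*(1/29270))) = -2345760/(4214*(1/29270)) = -2345760/2107/14635 = -2345760*14635/2107 = -34330197600/2107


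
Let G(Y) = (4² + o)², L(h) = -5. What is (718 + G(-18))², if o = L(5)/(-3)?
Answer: 85951441/81 ≈ 1.0611e+6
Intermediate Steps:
o = 5/3 (o = -5/(-3) = -5*(-⅓) = 5/3 ≈ 1.6667)
G(Y) = 2809/9 (G(Y) = (4² + 5/3)² = (16 + 5/3)² = (53/3)² = 2809/9)
(718 + G(-18))² = (718 + 2809/9)² = (9271/9)² = 85951441/81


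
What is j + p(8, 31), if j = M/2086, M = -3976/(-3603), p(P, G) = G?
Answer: 16642541/536847 ≈ 31.001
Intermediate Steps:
M = 3976/3603 (M = -3976*(-1/3603) = 3976/3603 ≈ 1.1035)
j = 284/536847 (j = (3976/3603)/2086 = (3976/3603)*(1/2086) = 284/536847 ≈ 0.00052901)
j + p(8, 31) = 284/536847 + 31 = 16642541/536847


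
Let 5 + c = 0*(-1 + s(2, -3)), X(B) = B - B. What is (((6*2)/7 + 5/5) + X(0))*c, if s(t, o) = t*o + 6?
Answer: -95/7 ≈ -13.571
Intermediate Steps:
X(B) = 0
s(t, o) = 6 + o*t (s(t, o) = o*t + 6 = 6 + o*t)
c = -5 (c = -5 + 0*(-1 + (6 - 3*2)) = -5 + 0*(-1 + (6 - 6)) = -5 + 0*(-1 + 0) = -5 + 0*(-1) = -5 + 0 = -5)
(((6*2)/7 + 5/5) + X(0))*c = (((6*2)/7 + 5/5) + 0)*(-5) = ((12*(⅐) + 5*(⅕)) + 0)*(-5) = ((12/7 + 1) + 0)*(-5) = (19/7 + 0)*(-5) = (19/7)*(-5) = -95/7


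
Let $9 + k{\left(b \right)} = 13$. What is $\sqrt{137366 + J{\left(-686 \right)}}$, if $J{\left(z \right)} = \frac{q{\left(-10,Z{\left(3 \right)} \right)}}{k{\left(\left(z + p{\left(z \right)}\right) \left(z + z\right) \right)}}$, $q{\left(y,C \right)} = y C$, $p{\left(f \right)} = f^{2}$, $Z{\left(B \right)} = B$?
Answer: $\frac{\sqrt{549434}}{2} \approx 370.62$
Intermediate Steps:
$q{\left(y,C \right)} = C y$
$k{\left(b \right)} = 4$ ($k{\left(b \right)} = -9 + 13 = 4$)
$J{\left(z \right)} = - \frac{15}{2}$ ($J{\left(z \right)} = \frac{3 \left(-10\right)}{4} = \left(-30\right) \frac{1}{4} = - \frac{15}{2}$)
$\sqrt{137366 + J{\left(-686 \right)}} = \sqrt{137366 - \frac{15}{2}} = \sqrt{\frac{274717}{2}} = \frac{\sqrt{549434}}{2}$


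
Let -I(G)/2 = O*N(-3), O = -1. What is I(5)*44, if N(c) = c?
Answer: -264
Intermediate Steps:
I(G) = -6 (I(G) = -(-2)*(-3) = -2*3 = -6)
I(5)*44 = -6*44 = -264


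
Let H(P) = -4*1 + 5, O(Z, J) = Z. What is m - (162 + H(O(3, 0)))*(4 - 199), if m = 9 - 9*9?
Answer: 31713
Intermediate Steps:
H(P) = 1 (H(P) = -4 + 5 = 1)
m = -72 (m = 9 - 81 = -72)
m - (162 + H(O(3, 0)))*(4 - 199) = -72 - (162 + 1)*(4 - 199) = -72 - 163*(-195) = -72 - 1*(-31785) = -72 + 31785 = 31713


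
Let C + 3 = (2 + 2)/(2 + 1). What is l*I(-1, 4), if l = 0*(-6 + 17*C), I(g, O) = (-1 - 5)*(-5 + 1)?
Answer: 0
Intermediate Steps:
C = -5/3 (C = -3 + (2 + 2)/(2 + 1) = -3 + 4/3 = -5/3 ≈ -1.6667)
I(g, O) = 24 (I(g, O) = -6*(-4) = 24)
l = 0 (l = 0*(-6 + 17*(-5/3)) = 0*(-6 - 85/3) = 0*(-103/3) = 0)
l*I(-1, 4) = 0*24 = 0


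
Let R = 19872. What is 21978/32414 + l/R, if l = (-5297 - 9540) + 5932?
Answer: 74050073/322065504 ≈ 0.22992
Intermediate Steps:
l = -8905 (l = -14837 + 5932 = -8905)
21978/32414 + l/R = 21978/32414 - 8905/19872 = 21978*(1/32414) - 8905*1/19872 = 10989/16207 - 8905/19872 = 74050073/322065504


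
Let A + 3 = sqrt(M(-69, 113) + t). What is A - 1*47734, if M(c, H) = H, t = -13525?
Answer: -47737 + 2*I*sqrt(3353) ≈ -47737.0 + 115.81*I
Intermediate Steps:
A = -3 + 2*I*sqrt(3353) (A = -3 + sqrt(113 - 13525) = -3 + sqrt(-13412) = -3 + 2*I*sqrt(3353) ≈ -3.0 + 115.81*I)
A - 1*47734 = (-3 + 2*I*sqrt(3353)) - 1*47734 = (-3 + 2*I*sqrt(3353)) - 47734 = -47737 + 2*I*sqrt(3353)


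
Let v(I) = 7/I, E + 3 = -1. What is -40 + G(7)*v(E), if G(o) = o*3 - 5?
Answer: -68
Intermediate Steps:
E = -4 (E = -3 - 1 = -4)
G(o) = -5 + 3*o (G(o) = 3*o - 5 = -5 + 3*o)
-40 + G(7)*v(E) = -40 + (-5 + 3*7)*(7/(-4)) = -40 + (-5 + 21)*(7*(-1/4)) = -40 + 16*(-7/4) = -40 - 28 = -68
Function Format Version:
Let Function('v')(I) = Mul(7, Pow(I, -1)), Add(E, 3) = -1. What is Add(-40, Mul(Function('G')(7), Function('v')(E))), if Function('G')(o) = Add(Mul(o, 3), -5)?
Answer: -68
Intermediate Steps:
E = -4 (E = Add(-3, -1) = -4)
Function('G')(o) = Add(-5, Mul(3, o)) (Function('G')(o) = Add(Mul(3, o), -5) = Add(-5, Mul(3, o)))
Add(-40, Mul(Function('G')(7), Function('v')(E))) = Add(-40, Mul(Add(-5, Mul(3, 7)), Mul(7, Pow(-4, -1)))) = Add(-40, Mul(Add(-5, 21), Mul(7, Rational(-1, 4)))) = Add(-40, Mul(16, Rational(-7, 4))) = Add(-40, -28) = -68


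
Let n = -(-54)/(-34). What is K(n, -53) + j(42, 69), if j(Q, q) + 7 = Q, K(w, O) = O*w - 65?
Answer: 921/17 ≈ 54.176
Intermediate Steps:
n = -27/17 (n = -(-54)*(-1)/34 = -1*27/17 = -27/17 ≈ -1.5882)
K(w, O) = -65 + O*w
j(Q, q) = -7 + Q
K(n, -53) + j(42, 69) = (-65 - 53*(-27/17)) + (-7 + 42) = (-65 + 1431/17) + 35 = 326/17 + 35 = 921/17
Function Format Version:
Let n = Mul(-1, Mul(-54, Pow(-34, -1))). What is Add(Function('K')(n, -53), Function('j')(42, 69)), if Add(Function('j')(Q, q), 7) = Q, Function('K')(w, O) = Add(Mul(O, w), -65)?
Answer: Rational(921, 17) ≈ 54.176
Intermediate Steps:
n = Rational(-27, 17) (n = Mul(-1, Mul(-54, Rational(-1, 34))) = Mul(-1, Rational(27, 17)) = Rational(-27, 17) ≈ -1.5882)
Function('K')(w, O) = Add(-65, Mul(O, w))
Function('j')(Q, q) = Add(-7, Q)
Add(Function('K')(n, -53), Function('j')(42, 69)) = Add(Add(-65, Mul(-53, Rational(-27, 17))), Add(-7, 42)) = Add(Add(-65, Rational(1431, 17)), 35) = Add(Rational(326, 17), 35) = Rational(921, 17)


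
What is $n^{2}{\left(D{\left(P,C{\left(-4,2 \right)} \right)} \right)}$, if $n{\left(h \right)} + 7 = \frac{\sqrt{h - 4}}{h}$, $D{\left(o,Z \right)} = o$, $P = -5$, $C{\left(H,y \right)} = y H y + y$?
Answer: $\frac{1216}{25} + \frac{42 i}{5} \approx 48.64 + 8.4 i$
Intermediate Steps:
$C{\left(H,y \right)} = y + H y^{2}$ ($C{\left(H,y \right)} = H y y + y = H y^{2} + y = y + H y^{2}$)
$n{\left(h \right)} = -7 + \frac{\sqrt{-4 + h}}{h}$ ($n{\left(h \right)} = -7 + \frac{\sqrt{h - 4}}{h} = -7 + \frac{\sqrt{-4 + h}}{h}$)
$n^{2}{\left(D{\left(P,C{\left(-4,2 \right)} \right)} \right)} = \left(-7 + \frac{\sqrt{-4 - 5}}{-5}\right)^{2} = \left(-7 - \frac{\sqrt{-9}}{5}\right)^{2} = \left(-7 - \frac{3 i}{5}\right)^{2}$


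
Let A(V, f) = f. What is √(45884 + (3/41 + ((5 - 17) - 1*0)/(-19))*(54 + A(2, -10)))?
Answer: 4*√1741444373/779 ≈ 214.28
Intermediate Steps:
√(45884 + (3/41 + ((5 - 17) - 1*0)/(-19))*(54 + A(2, -10))) = √(45884 + (3/41 + ((5 - 17) - 1*0)/(-19))*(54 - 10)) = √(45884 + (3*(1/41) + (-12 + 0)*(-1/19))*44) = √(45884 + (3/41 - 12*(-1/19))*44) = √(45884 + (3/41 + 12/19)*44) = √(45884 + (549/779)*44) = √(45884 + 24156/779) = √(35767792/779) = 4*√1741444373/779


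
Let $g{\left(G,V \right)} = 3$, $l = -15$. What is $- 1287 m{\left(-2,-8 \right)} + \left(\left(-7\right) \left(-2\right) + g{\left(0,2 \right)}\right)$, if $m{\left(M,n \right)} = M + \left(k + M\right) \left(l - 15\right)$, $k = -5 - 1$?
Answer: $-306289$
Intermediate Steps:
$k = -6$ ($k = -5 - 1 = -6$)
$m{\left(M,n \right)} = 180 - 29 M$ ($m{\left(M,n \right)} = M + \left(-6 + M\right) \left(-15 - 15\right) = M + \left(-6 + M\right) \left(-30\right) = M - \left(-180 + 30 M\right) = 180 - 29 M$)
$- 1287 m{\left(-2,-8 \right)} + \left(\left(-7\right) \left(-2\right) + g{\left(0,2 \right)}\right) = - 1287 \left(180 - -58\right) + \left(\left(-7\right) \left(-2\right) + 3\right) = - 1287 \left(180 + 58\right) + \left(14 + 3\right) = \left(-1287\right) 238 + 17 = -306306 + 17 = -306289$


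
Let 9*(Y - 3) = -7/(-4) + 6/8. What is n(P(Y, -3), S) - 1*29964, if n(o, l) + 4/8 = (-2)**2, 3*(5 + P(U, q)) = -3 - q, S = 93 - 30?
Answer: -59921/2 ≈ -29961.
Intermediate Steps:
Y = 59/18 (Y = 3 + (-7/(-4) + 6/8)/9 = 3 + (-7*(-1/4) + 6*(1/8))/9 = 3 + (7/4 + 3/4)/9 = 3 + (1/9)*(5/2) = 3 + 5/18 = 59/18 ≈ 3.2778)
S = 63
P(U, q) = -6 - q/3 (P(U, q) = -5 + (-3 - q)/3 = -5 + (-1 - q/3) = -6 - q/3)
n(o, l) = 7/2 (n(o, l) = -1/2 + (-2)**2 = -1/2 + 4 = 7/2)
n(P(Y, -3), S) - 1*29964 = 7/2 - 1*29964 = 7/2 - 29964 = -59921/2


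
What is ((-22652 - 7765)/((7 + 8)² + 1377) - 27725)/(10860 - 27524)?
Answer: 14815289/8898576 ≈ 1.6649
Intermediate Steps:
((-22652 - 7765)/((7 + 8)² + 1377) - 27725)/(10860 - 27524) = (-30417/(15² + 1377) - 27725)/(-16664) = (-30417/(225 + 1377) - 27725)*(-1/16664) = (-30417/1602 - 27725)*(-1/16664) = (-30417*1/1602 - 27725)*(-1/16664) = (-10139/534 - 27725)*(-1/16664) = -14815289/534*(-1/16664) = 14815289/8898576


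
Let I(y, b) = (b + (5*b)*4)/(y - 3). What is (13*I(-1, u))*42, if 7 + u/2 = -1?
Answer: 45864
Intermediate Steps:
u = -16 (u = -14 + 2*(-1) = -14 - 2 = -16)
I(y, b) = 21*b/(-3 + y) (I(y, b) = (b + 20*b)/(-3 + y) = (21*b)/(-3 + y) = 21*b/(-3 + y))
(13*I(-1, u))*42 = (13*(21*(-16)/(-3 - 1)))*42 = (13*(21*(-16)/(-4)))*42 = (13*(21*(-16)*(-¼)))*42 = (13*84)*42 = 1092*42 = 45864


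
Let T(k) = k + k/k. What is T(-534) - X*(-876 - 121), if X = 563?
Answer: 560778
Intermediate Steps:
T(k) = 1 + k (T(k) = k + 1 = 1 + k)
T(-534) - X*(-876 - 121) = (1 - 534) - 563*(-876 - 121) = -533 - 563*(-997) = -533 - 1*(-561311) = -533 + 561311 = 560778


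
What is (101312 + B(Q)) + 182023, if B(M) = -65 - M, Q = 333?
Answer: 282937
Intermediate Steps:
(101312 + B(Q)) + 182023 = (101312 + (-65 - 1*333)) + 182023 = (101312 + (-65 - 333)) + 182023 = (101312 - 398) + 182023 = 100914 + 182023 = 282937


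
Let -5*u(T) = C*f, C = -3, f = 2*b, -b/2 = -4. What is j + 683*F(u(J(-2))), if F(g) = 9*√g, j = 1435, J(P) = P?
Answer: 1435 + 24588*√15/5 ≈ 20481.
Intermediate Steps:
b = 8 (b = -2*(-4) = 8)
f = 16 (f = 2*8 = 16)
u(T) = 48/5 (u(T) = -(-3)*16/5 = -⅕*(-48) = 48/5)
j + 683*F(u(J(-2))) = 1435 + 683*(9*√(48/5)) = 1435 + 683*(9*(4*√15/5)) = 1435 + 683*(36*√15/5) = 1435 + 24588*√15/5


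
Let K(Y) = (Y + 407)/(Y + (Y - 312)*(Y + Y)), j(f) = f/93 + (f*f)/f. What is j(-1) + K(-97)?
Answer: -7420576/7370157 ≈ -1.0068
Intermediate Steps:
j(f) = 94*f/93 (j(f) = f*(1/93) + f²/f = f/93 + f = 94*f/93)
K(Y) = (407 + Y)/(Y + 2*Y*(-312 + Y)) (K(Y) = (407 + Y)/(Y + (-312 + Y)*(2*Y)) = (407 + Y)/(Y + 2*Y*(-312 + Y)))
j(-1) + K(-97) = (94/93)*(-1) + (407 - 97)/((-97)*(-623 + 2*(-97))) = -94/93 - 1/97*310/(-623 - 194) = -94/93 - 1/97*310/(-817) = -94/93 - 1/97*(-1/817)*310 = -94/93 + 310/79249 = -7420576/7370157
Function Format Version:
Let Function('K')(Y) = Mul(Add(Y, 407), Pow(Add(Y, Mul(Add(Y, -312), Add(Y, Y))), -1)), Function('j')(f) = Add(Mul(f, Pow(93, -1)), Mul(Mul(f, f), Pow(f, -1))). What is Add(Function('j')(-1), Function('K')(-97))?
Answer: Rational(-7420576, 7370157) ≈ -1.0068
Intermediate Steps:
Function('j')(f) = Mul(Rational(94, 93), f) (Function('j')(f) = Add(Mul(f, Rational(1, 93)), Mul(Pow(f, 2), Pow(f, -1))) = Add(Mul(Rational(1, 93), f), f) = Mul(Rational(94, 93), f))
Function('K')(Y) = Mul(Pow(Add(Y, Mul(2, Y, Add(-312, Y))), -1), Add(407, Y)) (Function('K')(Y) = Mul(Add(407, Y), Pow(Add(Y, Mul(Add(-312, Y), Mul(2, Y))), -1)) = Mul(Add(407, Y), Pow(Add(Y, Mul(2, Y, Add(-312, Y))), -1)) = Mul(Pow(Add(Y, Mul(2, Y, Add(-312, Y))), -1), Add(407, Y)))
Add(Function('j')(-1), Function('K')(-97)) = Add(Mul(Rational(94, 93), -1), Mul(Pow(-97, -1), Pow(Add(-623, Mul(2, -97)), -1), Add(407, -97))) = Add(Rational(-94, 93), Mul(Rational(-1, 97), Pow(Add(-623, -194), -1), 310)) = Add(Rational(-94, 93), Mul(Rational(-1, 97), Pow(-817, -1), 310)) = Add(Rational(-94, 93), Mul(Rational(-1, 97), Rational(-1, 817), 310)) = Add(Rational(-94, 93), Rational(310, 79249)) = Rational(-7420576, 7370157)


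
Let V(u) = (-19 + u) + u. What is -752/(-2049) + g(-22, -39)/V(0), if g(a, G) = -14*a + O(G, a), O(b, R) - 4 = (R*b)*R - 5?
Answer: 38062169/38931 ≈ 977.68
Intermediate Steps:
O(b, R) = -1 + b*R² (O(b, R) = 4 + ((R*b)*R - 5) = 4 + (b*R² - 5) = 4 + (-5 + b*R²) = -1 + b*R²)
g(a, G) = -1 - 14*a + G*a² (g(a, G) = -14*a + (-1 + G*a²) = -1 - 14*a + G*a²)
V(u) = -19 + 2*u
-752/(-2049) + g(-22, -39)/V(0) = -752/(-2049) + (-1 - 14*(-22) - 39*(-22)²)/(-19 + 2*0) = -752*(-1/2049) + (-1 + 308 - 39*484)/(-19 + 0) = 752/2049 + (-1 + 308 - 18876)/(-19) = 752/2049 - 18569*(-1/19) = 752/2049 + 18569/19 = 38062169/38931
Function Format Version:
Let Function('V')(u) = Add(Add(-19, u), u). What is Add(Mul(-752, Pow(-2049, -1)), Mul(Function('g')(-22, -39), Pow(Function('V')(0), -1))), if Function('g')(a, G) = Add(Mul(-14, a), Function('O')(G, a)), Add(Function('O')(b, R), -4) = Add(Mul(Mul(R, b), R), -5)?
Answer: Rational(38062169, 38931) ≈ 977.68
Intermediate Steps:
Function('O')(b, R) = Add(-1, Mul(b, Pow(R, 2))) (Function('O')(b, R) = Add(4, Add(Mul(Mul(R, b), R), -5)) = Add(4, Add(Mul(b, Pow(R, 2)), -5)) = Add(4, Add(-5, Mul(b, Pow(R, 2)))) = Add(-1, Mul(b, Pow(R, 2))))
Function('g')(a, G) = Add(-1, Mul(-14, a), Mul(G, Pow(a, 2))) (Function('g')(a, G) = Add(Mul(-14, a), Add(-1, Mul(G, Pow(a, 2)))) = Add(-1, Mul(-14, a), Mul(G, Pow(a, 2))))
Function('V')(u) = Add(-19, Mul(2, u))
Add(Mul(-752, Pow(-2049, -1)), Mul(Function('g')(-22, -39), Pow(Function('V')(0), -1))) = Add(Mul(-752, Pow(-2049, -1)), Mul(Add(-1, Mul(-14, -22), Mul(-39, Pow(-22, 2))), Pow(Add(-19, Mul(2, 0)), -1))) = Add(Mul(-752, Rational(-1, 2049)), Mul(Add(-1, 308, Mul(-39, 484)), Pow(Add(-19, 0), -1))) = Add(Rational(752, 2049), Mul(Add(-1, 308, -18876), Pow(-19, -1))) = Add(Rational(752, 2049), Mul(-18569, Rational(-1, 19))) = Add(Rational(752, 2049), Rational(18569, 19)) = Rational(38062169, 38931)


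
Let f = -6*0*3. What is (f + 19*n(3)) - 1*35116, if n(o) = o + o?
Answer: -35002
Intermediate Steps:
f = 0 (f = 0*3 = 0)
n(o) = 2*o
(f + 19*n(3)) - 1*35116 = (0 + 19*(2*3)) - 1*35116 = (0 + 19*6) - 35116 = (0 + 114) - 35116 = 114 - 35116 = -35002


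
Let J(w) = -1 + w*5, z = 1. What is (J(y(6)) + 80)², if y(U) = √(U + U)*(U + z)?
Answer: 20941 + 11060*√3 ≈ 40098.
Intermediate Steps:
y(U) = √2*√U*(1 + U) (y(U) = √(U + U)*(U + 1) = √(2*U)*(1 + U) = (√2*√U)*(1 + U) = √2*√U*(1 + U))
J(w) = -1 + 5*w
(J(y(6)) + 80)² = ((-1 + 5*(√2*√6*(1 + 6))) + 80)² = ((-1 + 5*(√2*√6*7)) + 80)² = ((-1 + 5*(14*√3)) + 80)² = ((-1 + 70*√3) + 80)² = (79 + 70*√3)²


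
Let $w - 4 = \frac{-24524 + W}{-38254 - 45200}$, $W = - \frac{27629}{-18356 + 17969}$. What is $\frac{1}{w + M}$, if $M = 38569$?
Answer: $\frac{32296698}{1245789995113} \approx 2.5925 \cdot 10^{-5}$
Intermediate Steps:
$W = \frac{27629}{387}$ ($W = - \frac{27629}{-387} = \left(-27629\right) \left(- \frac{1}{387}\right) = \frac{27629}{387} \approx 71.393$)
$w = \frac{138649951}{32296698}$ ($w = 4 + \frac{-24524 + \frac{27629}{387}}{-38254 - 45200} = 4 - \frac{9463159}{387 \left(-83454\right)} = 4 - - \frac{9463159}{32296698} = 4 + \frac{9463159}{32296698} = \frac{138649951}{32296698} \approx 4.293$)
$\frac{1}{w + M} = \frac{1}{\frac{138649951}{32296698} + 38569} = \frac{1}{\frac{1245789995113}{32296698}} = \frac{32296698}{1245789995113}$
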